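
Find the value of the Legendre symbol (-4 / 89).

First reduce: -4 ≡ 85 (mod 89).
Reciprocity: 85 ≡ 1 and 89 ≡ 1 (mod 4), so (85/89) = +(89/85).
Reduce top mod 85: now compute (4/85).
Pull out 2^2: since 85 ≡ 5 (mod 8), (2/85) = -1, so (2/85)^2 = +1.
Reached (1/85) = 1. Collecting the sign flips along the way, the symbol is +1.

1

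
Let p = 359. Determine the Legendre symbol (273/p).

Euler's criterion: (273/359) ≡ 273^179 (mod 359).
273^2 ≡ 216 (mod 359)
273^4 ≡ 345 (mod 359)
273^8 ≡ 196 (mod 359)
273^16 ≡ 3 (mod 359)
273^32 ≡ 9 (mod 359)
273^64 ≡ 81 (mod 359)
273^128 ≡ 99 (mod 359)
273^179 = 273^(128+32+16+2+1) ≡ 1 (mod 359).
Result is 1, so (273/359) = 1.

1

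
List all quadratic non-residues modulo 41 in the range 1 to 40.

Square k = 1,…,20 (k and 41−k give the same square):
1²=1, 2²=4, 3²=9, 4²=16, 5²=25, 6²=36, 7²≡8, 8²≡23, 9²≡40, 10²≡18, 11²≡39, 12²≡21, 13²≡5, 14²≡32, 15²≡20, 16²≡10, 17²≡2, 18²≡37, 19²≡33, 20²≡31 (mod 41).
The residues are {1, 2, 4, 5, 8, 9, 10, 16, 18, 20, 21, 23, 25, 31, 32, 33, 36, 37, 39, 40}; the non-residues are the remaining 20 nonzero classes.

3, 6, 7, 11, 12, 13, 14, 15, 17, 19, 22, 24, 26, 27, 28, 29, 30, 34, 35, 38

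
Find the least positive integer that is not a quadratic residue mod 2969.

3

(2/2969) = +1, so 2 is a residue.
(3/2969) = −1, so 3 is the smallest positive non-residue mod 2969.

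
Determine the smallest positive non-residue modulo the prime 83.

(2/83) = −1, so 2 is the smallest positive non-residue mod 83.

2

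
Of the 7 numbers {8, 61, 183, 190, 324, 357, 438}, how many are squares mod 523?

(8/523) = -1 → non-residue.
(61/523) = -1 → non-residue.
(183/523) = +1 → QR.
(190/523) = +1 → QR.
(324/523) = +1 → QR.
(357/523) = -1 → non-residue.
(438/523) = +1 → QR.
Total quadratic residues among the 7: 4.

4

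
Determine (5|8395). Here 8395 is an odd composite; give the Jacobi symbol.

Reciprocity: 5 ≡ 1 and 8395 ≡ 3 (mod 4), so (5/8395) = +(8395/5).
Reduce top mod 5: now compute (0/5).
Top reduces to 0: gcd > 1, so the symbol is 0.

0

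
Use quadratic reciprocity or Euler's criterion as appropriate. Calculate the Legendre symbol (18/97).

1

Euler's criterion: (18/97) ≡ 18^48 (mod 97).
18^2 ≡ 33 (mod 97)
18^4 ≡ 22 (mod 97)
18^8 ≡ 96 (mod 97)
18^16 ≡ 1 (mod 97)
18^32 ≡ 1 (mod 97)
18^48 = 18^(32+16) ≡ 1 (mod 97).
Result is 1, so (18/97) = 1.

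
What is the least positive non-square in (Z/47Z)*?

5

(2/47) = +1, so 2 is a residue.
(3/47) = +1, so 3 is a residue.
(4/47) = +1, so 4 is a residue.
(5/47) = −1, so 5 is the smallest positive non-residue mod 47.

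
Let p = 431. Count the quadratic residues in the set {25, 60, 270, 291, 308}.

4

(25/431) = +1 → QR.
(60/431) = +1 → QR.
(270/431) = +1 → QR.
(291/431) = +1 → QR.
(308/431) = -1 → non-residue.
Total quadratic residues among the 5: 4.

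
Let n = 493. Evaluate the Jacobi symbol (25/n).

1

Reciprocity: 25 ≡ 1 and 493 ≡ 1 (mod 4), so (25/493) = +(493/25).
Reduce top mod 25: now compute (18/25).
Pull out 2: since 25 ≡ 1 (mod 8), (2/25) = +1.
Reciprocity: 9 ≡ 1 and 25 ≡ 1 (mod 4), so (9/25) = +(25/9).
Reduce top mod 9: now compute (7/9).
Reciprocity: 7 ≡ 3 and 9 ≡ 1 (mod 4), so (7/9) = +(9/7).
Reduce top mod 7: now compute (2/7).
Pull out 2: since 7 ≡ 7 (mod 8), (2/7) = +1.
Reached (1/7) = 1. Collecting the sign flips along the way, the symbol is +1.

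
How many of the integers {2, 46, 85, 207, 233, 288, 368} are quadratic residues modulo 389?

(2/389) = -1 → non-residue.
(46/389) = +1 → QR.
(85/389) = +1 → QR.
(207/389) = -1 → non-residue.
(233/389) = -1 → non-residue.
(288/389) = -1 → non-residue.
(368/389) = -1 → non-residue.
Total quadratic residues among the 7: 2.

2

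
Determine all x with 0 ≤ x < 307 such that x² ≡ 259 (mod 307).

Since 307 ≡ 3 (mod 4), a square root of 259 is 259^((307+1)/4) = 259^77 mod 307.
Repeated squaring: 259^2≡155, 259^4≡79, 259^8≡101, 259^16≡70, 259^32≡295, 259^64≡144 (mod 307).
259^77 = 259^(64+8+4+1) ≡ 167 (mod 307).
Check: 167² = 27889 ≡ 259 (mod 307). The two roots are 140 and 167.

140, 167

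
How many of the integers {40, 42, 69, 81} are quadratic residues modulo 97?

1

(40/97) = -1 → non-residue.
(42/97) = -1 → non-residue.
(69/97) = -1 → non-residue.
(81/97) = +1 → QR.
Total quadratic residues among the 4: 1.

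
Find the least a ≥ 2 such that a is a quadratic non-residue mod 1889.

(2/1889) = +1, so 2 is a residue.
(3/1889) = −1, so 3 is the smallest positive non-residue mod 1889.

3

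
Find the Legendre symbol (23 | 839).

1

Euler's criterion: (23/839) ≡ 23^419 (mod 839).
23^2 ≡ 529 (mod 839)
23^4 ≡ 454 (mod 839)
23^8 ≡ 561 (mod 839)
23^16 ≡ 96 (mod 839)
23^32 ≡ 826 (mod 839)
23^64 ≡ 169 (mod 839)
23^128 ≡ 35 (mod 839)
23^256 ≡ 386 (mod 839)
23^419 = 23^(256+128+32+2+1) ≡ 1 (mod 839).
Result is 1, so (23/839) = 1.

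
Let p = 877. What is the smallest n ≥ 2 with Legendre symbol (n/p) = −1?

(2/877) = −1, so 2 is the smallest positive non-residue mod 877.

2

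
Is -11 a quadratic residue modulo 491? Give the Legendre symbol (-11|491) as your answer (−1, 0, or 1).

-1

First reduce: -11 ≡ 480 (mod 491).
Pull out 2^5: since 491 ≡ 3 (mod 8), (2/491) = -1, so (2/491)^5 = -1.
Reciprocity: 15 ≡ 3 and 491 ≡ 3 (mod 4), so (15/491) = −(491/15).
Reduce top mod 15: now compute (11/15).
Reciprocity: 11 ≡ 3 and 15 ≡ 3 (mod 4), so (11/15) = −(15/11).
Reduce top mod 11: now compute (4/11).
Pull out 2^2: since 11 ≡ 3 (mod 8), (2/11) = -1, so (2/11)^2 = +1.
Reached (1/11) = 1. Collecting the sign flips along the way, the symbol is -1.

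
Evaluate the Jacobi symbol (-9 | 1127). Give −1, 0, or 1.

-1

First reduce: -9 ≡ 1118 (mod 1127).
Pull out 2: since 1127 ≡ 7 (mod 8), (2/1127) = +1.
Reciprocity: 559 ≡ 3 and 1127 ≡ 3 (mod 4), so (559/1127) = −(1127/559).
Reduce top mod 559: now compute (9/559).
Reciprocity: 9 ≡ 1 and 559 ≡ 3 (mod 4), so (9/559) = +(559/9).
Reduce top mod 9: now compute (1/9).
Reached (1/9) = 1. Collecting the sign flips along the way, the symbol is -1.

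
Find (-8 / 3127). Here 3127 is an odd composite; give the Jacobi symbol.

-1

First reduce: -8 ≡ 3119 (mod 3127).
Reciprocity: 3119 ≡ 3 and 3127 ≡ 3 (mod 4), so (3119/3127) = −(3127/3119).
Reduce top mod 3119: now compute (8/3119).
Pull out 2^3: since 3119 ≡ 7 (mod 8), (2/3119) = +1, so (2/3119)^3 = +1.
Reached (1/3119) = 1. Collecting the sign flips along the way, the symbol is -1.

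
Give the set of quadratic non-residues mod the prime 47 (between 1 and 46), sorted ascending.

Square k = 1,…,23 (k and 47−k give the same square):
1²=1, 2²=4, 3²=9, 4²=16, 5²=25, 6²=36, 7²≡2, 8²≡17, 9²≡34, 10²≡6, 11²≡27, 12²≡3, 13²≡28, 14²≡8, 15²≡37, 16²≡21, 17²≡7, 18²≡42, 19²≡32, 20²≡24, 21²≡18, 22²≡14, 23²≡12 (mod 47).
The residues are {1, 2, 3, 4, 6, 7, 8, 9, 12, 14, 16, 17, 18, 21, 24, 25, 27, 28, 32, 34, 36, 37, 42}; the non-residues are the remaining 23 nonzero classes.

5 10 11 13 15 19 20 22 23 26 29 30 31 33 35 38 39 40 41 43 44 45 46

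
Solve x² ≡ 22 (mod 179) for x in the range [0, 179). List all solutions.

Since 179 ≡ 3 (mod 4), a square root of 22 is 22^((179+1)/4) = 22^45 mod 179.
Repeated squaring: 22^2≡126, 22^4≡124, 22^8≡161, 22^16≡145, 22^32≡82 (mod 179).
22^45 = 22^(32+8+4+1) ≡ 77 (mod 179).
Check: 77² = 5929 ≡ 22 (mod 179). The two roots are 77 and 102.

77, 102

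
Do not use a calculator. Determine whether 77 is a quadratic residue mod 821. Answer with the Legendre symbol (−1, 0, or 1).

Reciprocity: 77 ≡ 1 and 821 ≡ 1 (mod 4), so (77/821) = +(821/77).
Reduce top mod 77: now compute (51/77).
Reciprocity: 51 ≡ 3 and 77 ≡ 1 (mod 4), so (51/77) = +(77/51).
Reduce top mod 51: now compute (26/51).
Pull out 2: since 51 ≡ 3 (mod 8), (2/51) = -1.
Reciprocity: 13 ≡ 1 and 51 ≡ 3 (mod 4), so (13/51) = +(51/13).
Reduce top mod 13: now compute (12/13).
Pull out 2^2: since 13 ≡ 5 (mod 8), (2/13) = -1, so (2/13)^2 = +1.
Reciprocity: 3 ≡ 3 and 13 ≡ 1 (mod 4), so (3/13) = +(13/3).
Reduce top mod 3: now compute (1/3).
Reached (1/3) = 1. Collecting the sign flips along the way, the symbol is -1.

-1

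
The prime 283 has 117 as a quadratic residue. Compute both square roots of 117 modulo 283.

Since 283 ≡ 3 (mod 4), a square root of 117 is 117^((283+1)/4) = 117^71 mod 283.
Repeated squaring: 117^2≡105, 117^4≡271, 117^8≡144, 117^16≡77, 117^32≡269, 117^64≡196 (mod 283).
117^71 = 117^(64+4+2+1) ≡ 263 (mod 283).
Check: 263² = 69169 ≡ 117 (mod 283). The two roots are 20 and 263.

20, 263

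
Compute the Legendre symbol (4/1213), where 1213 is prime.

1

Pull out 2^2: since 1213 ≡ 5 (mod 8), (2/1213) = -1, so (2/1213)^2 = +1.
Reached (1/1213) = 1. Collecting the sign flips along the way, the symbol is +1.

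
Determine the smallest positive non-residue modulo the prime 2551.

(2/2551) = +1, so 2 is a residue.
(3/2551) = −1, so 3 is the smallest positive non-residue mod 2551.

3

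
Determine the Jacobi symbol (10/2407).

-1

Pull out 2: since 2407 ≡ 7 (mod 8), (2/2407) = +1.
Reciprocity: 5 ≡ 1 and 2407 ≡ 3 (mod 4), so (5/2407) = +(2407/5).
Reduce top mod 5: now compute (2/5).
Pull out 2: since 5 ≡ 5 (mod 8), (2/5) = -1.
Reached (1/5) = 1. Collecting the sign flips along the way, the symbol is -1.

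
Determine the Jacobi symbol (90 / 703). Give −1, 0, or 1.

Pull out 2: since 703 ≡ 7 (mod 8), (2/703) = +1.
Reciprocity: 45 ≡ 1 and 703 ≡ 3 (mod 4), so (45/703) = +(703/45).
Reduce top mod 45: now compute (28/45).
Pull out 2^2: since 45 ≡ 5 (mod 8), (2/45) = -1, so (2/45)^2 = +1.
Reciprocity: 7 ≡ 3 and 45 ≡ 1 (mod 4), so (7/45) = +(45/7).
Reduce top mod 7: now compute (3/7).
Reciprocity: 3 ≡ 3 and 7 ≡ 3 (mod 4), so (3/7) = −(7/3).
Reduce top mod 3: now compute (1/3).
Reached (1/3) = 1. Collecting the sign flips along the way, the symbol is -1.

-1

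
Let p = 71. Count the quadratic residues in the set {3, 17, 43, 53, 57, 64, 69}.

(3/71) = +1 → QR.
(17/71) = -1 → non-residue.
(43/71) = +1 → QR.
(53/71) = -1 → non-residue.
(57/71) = +1 → QR.
(64/71) = +1 → QR.
(69/71) = -1 → non-residue.
Total quadratic residues among the 7: 4.

4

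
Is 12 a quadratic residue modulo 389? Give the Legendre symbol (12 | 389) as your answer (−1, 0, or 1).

Euler's criterion: (12/389) ≡ 12^194 (mod 389).
12^2 ≡ 144 (mod 389)
12^4 ≡ 119 (mod 389)
12^8 ≡ 157 (mod 389)
12^16 ≡ 142 (mod 389)
12^32 ≡ 325 (mod 389)
12^64 ≡ 206 (mod 389)
12^128 ≡ 35 (mod 389)
12^194 = 12^(128+64+2) ≡ 388 (mod 389).
Result is 388 ≡ −1, so (12/389) = −1.

-1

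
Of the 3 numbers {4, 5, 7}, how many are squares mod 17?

1

(4/17) = +1 → QR.
(5/17) = -1 → non-residue.
(7/17) = -1 → non-residue.
Total quadratic residues among the 3: 1.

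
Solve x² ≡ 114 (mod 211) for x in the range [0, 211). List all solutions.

89, 122

Since 211 ≡ 3 (mod 4), a square root of 114 is 114^((211+1)/4) = 114^53 mod 211.
Repeated squaring: 114^2≡125, 114^4≡11, 114^8≡121, 114^16≡82, 114^32≡183 (mod 211).
114^53 = 114^(32+16+4+1) ≡ 122 (mod 211).
Check: 122² = 14884 ≡ 114 (mod 211). The two roots are 89 and 122.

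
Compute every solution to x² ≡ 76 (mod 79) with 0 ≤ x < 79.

32, 47

Since 79 ≡ 3 (mod 4), a square root of 76 is 76^((79+1)/4) = 76^20 mod 79.
Repeated squaring: 76^2≡9, 76^4≡2, 76^8≡4, 76^16≡16 (mod 79).
76^20 = 76^(16+4) ≡ 32 (mod 79).
Check: 32² = 1024 ≡ 76 (mod 79). The two roots are 32 and 47.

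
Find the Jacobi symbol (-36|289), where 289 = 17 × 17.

1

First reduce: -36 ≡ 253 (mod 289).
Reciprocity: 253 ≡ 1 and 289 ≡ 1 (mod 4), so (253/289) = +(289/253).
Reduce top mod 253: now compute (36/253).
Pull out 2^2: since 253 ≡ 5 (mod 8), (2/253) = -1, so (2/253)^2 = +1.
Reciprocity: 9 ≡ 1 and 253 ≡ 1 (mod 4), so (9/253) = +(253/9).
Reduce top mod 9: now compute (1/9).
Reached (1/9) = 1. Collecting the sign flips along the way, the symbol is +1.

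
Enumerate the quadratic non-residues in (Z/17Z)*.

3, 5, 6, 7, 10, 11, 12, 14

Square k = 1,…,8 (k and 17−k give the same square):
1²=1, 2²=4, 3²=9, 4²=16, 5²≡8, 6²≡2, 7²≡15, 8²≡13 (mod 17).
The residues are {1, 2, 4, 8, 9, 13, 15, 16}; the non-residues are the remaining 8 nonzero classes.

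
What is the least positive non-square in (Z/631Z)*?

3

(2/631) = +1, so 2 is a residue.
(3/631) = −1, so 3 is the smallest positive non-residue mod 631.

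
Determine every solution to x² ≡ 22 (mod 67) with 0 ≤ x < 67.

25, 42

Since 67 ≡ 3 (mod 4), a square root of 22 is 22^((67+1)/4) = 22^17 mod 67.
Repeated squaring: 22^2≡15, 22^4≡24, 22^8≡40, 22^16≡59 (mod 67).
22^17 = 22^(16+1) ≡ 25 (mod 67).
Check: 25² = 625 ≡ 22 (mod 67). The two roots are 25 and 42.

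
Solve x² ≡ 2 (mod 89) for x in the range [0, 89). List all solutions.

25, 64

89 ≡ 1 (mod 4), so we find a root by search.
Trying successive values, 25² = 625 ≡ 2 (mod 89). The other root is 89 − 25 = 64.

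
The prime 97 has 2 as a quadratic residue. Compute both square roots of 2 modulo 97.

97 ≡ 1 (mod 4), so we find a root by search.
Trying successive values, 14² = 196 ≡ 2 (mod 97). The other root is 97 − 14 = 83.

14, 83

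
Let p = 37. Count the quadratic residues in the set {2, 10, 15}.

1

(2/37) = -1 → non-residue.
(10/37) = +1 → QR.
(15/37) = -1 → non-residue.
Total quadratic residues among the 3: 1.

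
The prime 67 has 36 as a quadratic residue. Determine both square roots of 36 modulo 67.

6, 61

Since 67 ≡ 3 (mod 4), a square root of 36 is 36^((67+1)/4) = 36^17 mod 67.
Repeated squaring: 36^2≡23, 36^4≡60, 36^8≡49, 36^16≡56 (mod 67).
36^17 = 36^(16+1) ≡ 6 (mod 67).
Check: 6² = 36 ≡ 36 (mod 67). The two roots are 6 and 61.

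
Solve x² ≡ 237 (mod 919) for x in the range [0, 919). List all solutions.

34, 885

Since 919 ≡ 3 (mod 4), a square root of 237 is 237^((919+1)/4) = 237^230 mod 919.
Repeated squaring: 237^2≡110, 237^4≡153, 237^8≡434, 237^16≡880, 237^32≡602, 237^64≡318, 237^128≡34 (mod 919).
237^230 = 237^(128+64+32+4+2) ≡ 34 (mod 919).
Check: 34² = 1156 ≡ 237 (mod 919). The two roots are 34 and 885.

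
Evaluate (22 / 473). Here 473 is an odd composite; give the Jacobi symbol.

0

Pull out 2: since 473 ≡ 1 (mod 8), (2/473) = +1.
Reciprocity: 11 ≡ 3 and 473 ≡ 1 (mod 4), so (11/473) = +(473/11).
Reduce top mod 11: now compute (0/11).
Top reduces to 0: gcd > 1, so the symbol is 0.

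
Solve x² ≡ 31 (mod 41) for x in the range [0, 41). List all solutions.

41 ≡ 1 (mod 4), so we find a root by search.
Trying successive values, 20² = 400 ≡ 31 (mod 41). The other root is 41 − 20 = 21.

20, 21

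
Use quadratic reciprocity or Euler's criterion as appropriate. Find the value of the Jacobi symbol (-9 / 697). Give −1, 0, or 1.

1

First reduce: -9 ≡ 688 (mod 697).
Pull out 2^4: since 697 ≡ 1 (mod 8), (2/697) = +1, so (2/697)^4 = +1.
Reciprocity: 43 ≡ 3 and 697 ≡ 1 (mod 4), so (43/697) = +(697/43).
Reduce top mod 43: now compute (9/43).
Reciprocity: 9 ≡ 1 and 43 ≡ 3 (mod 4), so (9/43) = +(43/9).
Reduce top mod 9: now compute (7/9).
Reciprocity: 7 ≡ 3 and 9 ≡ 1 (mod 4), so (7/9) = +(9/7).
Reduce top mod 7: now compute (2/7).
Pull out 2: since 7 ≡ 7 (mod 8), (2/7) = +1.
Reached (1/7) = 1. Collecting the sign flips along the way, the symbol is +1.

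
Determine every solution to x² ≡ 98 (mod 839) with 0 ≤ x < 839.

Since 839 ≡ 3 (mod 4), a square root of 98 is 98^((839+1)/4) = 98^210 mod 839.
Repeated squaring: 98^2≡375, 98^4≡512, 98^8≡376, 98^16≡424, 98^32≡230, 98^64≡43, 98^128≡171 (mod 839).
98^210 = 98^(128+64+16+2) ≡ 636 (mod 839).
Check: 636² = 404496 ≡ 98 (mod 839). The two roots are 203 and 636.

203, 636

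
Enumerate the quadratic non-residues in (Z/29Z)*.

2 3 8 10 11 12 14 15 17 18 19 21 26 27

Square k = 1,…,14 (k and 29−k give the same square):
1²=1, 2²=4, 3²=9, 4²=16, 5²=25, 6²≡7, 7²≡20, 8²≡6, 9²≡23, 10²≡13, 11²≡5, 12²≡28, 13²≡24, 14²≡22 (mod 29).
The residues are {1, 4, 5, 6, 7, 9, 13, 16, 20, 22, 23, 24, 25, 28}; the non-residues are the remaining 14 nonzero classes.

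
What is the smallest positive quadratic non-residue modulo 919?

(2/919) = +1, so 2 is a residue.
(3/919) = −1, so 3 is the smallest positive non-residue mod 919.

3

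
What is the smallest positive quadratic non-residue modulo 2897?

3

(2/2897) = +1, so 2 is a residue.
(3/2897) = −1, so 3 is the smallest positive non-residue mod 2897.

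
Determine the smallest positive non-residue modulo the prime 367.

(2/367) = +1, so 2 is a residue.
(3/367) = −1, so 3 is the smallest positive non-residue mod 367.

3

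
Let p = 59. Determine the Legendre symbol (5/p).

Reciprocity: 5 ≡ 1 and 59 ≡ 3 (mod 4), so (5/59) = +(59/5).
Reduce top mod 5: now compute (4/5).
Pull out 2^2: since 5 ≡ 5 (mod 8), (2/5) = -1, so (2/5)^2 = +1.
Reached (1/5) = 1. Collecting the sign flips along the way, the symbol is +1.

1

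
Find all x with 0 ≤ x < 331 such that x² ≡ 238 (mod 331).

Since 331 ≡ 3 (mod 4), a square root of 238 is 238^((331+1)/4) = 238^83 mod 331.
Repeated squaring: 238^2≡43, 238^4≡194, 238^8≡233, 238^16≡5, 238^32≡25, 238^64≡294 (mod 331).
238^83 = 238^(64+16+2+1) ≡ 30 (mod 331).
Check: 30² = 900 ≡ 238 (mod 331). The two roots are 30 and 301.

30, 301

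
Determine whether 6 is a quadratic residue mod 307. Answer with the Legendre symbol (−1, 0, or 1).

Euler's criterion: (6/307) ≡ 6^153 (mod 307).
6^2 ≡ 36 (mod 307)
6^4 ≡ 68 (mod 307)
6^8 ≡ 19 (mod 307)
6^16 ≡ 54 (mod 307)
6^32 ≡ 153 (mod 307)
6^64 ≡ 77 (mod 307)
6^128 ≡ 96 (mod 307)
6^153 = 6^(128+16+8+1) ≡ 1 (mod 307).
Result is 1, so (6/307) = 1.

1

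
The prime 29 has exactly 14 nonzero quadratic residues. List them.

1 4 5 6 7 9 13 16 20 22 23 24 25 28

Square k = 1,…,14 (k and 29−k give the same square):
1²=1, 2²=4, 3²=9, 4²=16, 5²=25, 6²≡7, 7²≡20, 8²≡6, 9²≡23, 10²≡13, 11²≡5, 12²≡28, 13²≡24, 14²≡22 (mod 29).
So the quadratic residues mod 29 are {1, 4, 5, 6, 7, 9, 13, 16, 20, 22, 23, 24, 25, 28}.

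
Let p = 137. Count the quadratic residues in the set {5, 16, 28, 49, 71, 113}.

(5/137) = -1 → non-residue.
(16/137) = +1 → QR.
(28/137) = +1 → QR.
(49/137) = +1 → QR.
(71/137) = -1 → non-residue.
(113/137) = -1 → non-residue.
Total quadratic residues among the 6: 3.

3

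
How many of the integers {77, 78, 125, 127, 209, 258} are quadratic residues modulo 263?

2

(77/263) = -1 → non-residue.
(78/263) = +1 → QR.
(125/263) = -1 → non-residue.
(127/263) = -1 → non-residue.
(209/263) = -1 → non-residue.
(258/263) = +1 → QR.
Total quadratic residues among the 6: 2.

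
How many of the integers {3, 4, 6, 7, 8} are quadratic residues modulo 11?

(3/11) = +1 → QR.
(4/11) = +1 → QR.
(6/11) = -1 → non-residue.
(7/11) = -1 → non-residue.
(8/11) = -1 → non-residue.
Total quadratic residues among the 5: 2.

2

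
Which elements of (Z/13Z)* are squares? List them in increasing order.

Square k = 1,…,6 (k and 13−k give the same square):
1²=1, 2²=4, 3²=9, 4²≡3, 5²≡12, 6²≡10 (mod 13).
So the quadratic residues mod 13 are {1, 3, 4, 9, 10, 12}.

1 3 4 9 10 12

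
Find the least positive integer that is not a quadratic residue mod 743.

(2/743) = +1, so 2 is a residue.
(3/743) = +1, so 3 is a residue.
(4/743) = +1, so 4 is a residue.
(5/743) = −1, so 5 is the smallest positive non-residue mod 743.

5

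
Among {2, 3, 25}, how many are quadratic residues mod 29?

1

(2/29) = -1 → non-residue.
(3/29) = -1 → non-residue.
(25/29) = +1 → QR.
Total quadratic residues among the 3: 1.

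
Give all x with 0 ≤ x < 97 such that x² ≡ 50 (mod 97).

27, 70

97 ≡ 1 (mod 4), so we find a root by search.
Trying successive values, 27² = 729 ≡ 50 (mod 97). The other root is 97 − 27 = 70.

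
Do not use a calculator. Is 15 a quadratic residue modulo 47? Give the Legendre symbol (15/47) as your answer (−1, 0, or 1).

-1

Euler's criterion: (15/47) ≡ 15^23 (mod 47).
15^2 ≡ 37 (mod 47)
15^4 ≡ 6 (mod 47)
15^8 ≡ 36 (mod 47)
15^16 ≡ 27 (mod 47)
15^23 = 15^(16+4+2+1) ≡ 46 (mod 47).
Result is 46 ≡ −1, so (15/47) = −1.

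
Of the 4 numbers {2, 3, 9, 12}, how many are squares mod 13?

3

(2/13) = -1 → non-residue.
(3/13) = +1 → QR.
(9/13) = +1 → QR.
(12/13) = +1 → QR.
Total quadratic residues among the 4: 3.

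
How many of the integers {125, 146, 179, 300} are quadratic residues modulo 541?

(125/541) = +1 → QR.
(146/541) = +1 → QR.
(179/541) = +1 → QR.
(300/541) = +1 → QR.
Total quadratic residues among the 4: 4.

4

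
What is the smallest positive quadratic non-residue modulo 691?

2

(2/691) = −1, so 2 is the smallest positive non-residue mod 691.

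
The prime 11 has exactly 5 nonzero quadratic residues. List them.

Square k = 1,…,5 (k and 11−k give the same square):
1²=1, 2²=4, 3²=9, 4²≡5, 5²≡3 (mod 11).
So the quadratic residues mod 11 are {1, 3, 4, 5, 9}.

1 3 4 5 9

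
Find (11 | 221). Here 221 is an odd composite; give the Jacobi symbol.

Reciprocity: 11 ≡ 3 and 221 ≡ 1 (mod 4), so (11/221) = +(221/11).
Reduce top mod 11: now compute (1/11).
Reached (1/11) = 1. Collecting the sign flips along the way, the symbol is +1.

1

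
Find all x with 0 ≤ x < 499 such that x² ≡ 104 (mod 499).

64, 435

Since 499 ≡ 3 (mod 4), a square root of 104 is 104^((499+1)/4) = 104^125 mod 499.
Repeated squaring: 104^2≡337, 104^4≡296, 104^8≡291, 104^16≡350, 104^32≡245, 104^64≡145 (mod 499).
104^125 = 104^(64+32+16+8+4+1) ≡ 64 (mod 499).
Check: 64² = 4096 ≡ 104 (mod 499). The two roots are 64 and 435.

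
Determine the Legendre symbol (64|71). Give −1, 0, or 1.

1

Pull out 2^6: since 71 ≡ 7 (mod 8), (2/71) = +1, so (2/71)^6 = +1.
Reached (1/71) = 1. Collecting the sign flips along the way, the symbol is +1.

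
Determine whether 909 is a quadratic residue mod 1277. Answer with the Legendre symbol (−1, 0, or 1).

Reciprocity: 909 ≡ 1 and 1277 ≡ 1 (mod 4), so (909/1277) = +(1277/909).
Reduce top mod 909: now compute (368/909).
Pull out 2^4: since 909 ≡ 5 (mod 8), (2/909) = -1, so (2/909)^4 = +1.
Reciprocity: 23 ≡ 3 and 909 ≡ 1 (mod 4), so (23/909) = +(909/23).
Reduce top mod 23: now compute (12/23).
Pull out 2^2: since 23 ≡ 7 (mod 8), (2/23) = +1, so (2/23)^2 = +1.
Reciprocity: 3 ≡ 3 and 23 ≡ 3 (mod 4), so (3/23) = −(23/3).
Reduce top mod 3: now compute (2/3).
Pull out 2: since 3 ≡ 3 (mod 8), (2/3) = -1.
Reached (1/3) = 1. Collecting the sign flips along the way, the symbol is +1.

1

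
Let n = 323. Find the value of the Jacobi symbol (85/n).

0

Reciprocity: 85 ≡ 1 and 323 ≡ 3 (mod 4), so (85/323) = +(323/85).
Reduce top mod 85: now compute (68/85).
Pull out 2^2: since 85 ≡ 5 (mod 8), (2/85) = -1, so (2/85)^2 = +1.
Reciprocity: 17 ≡ 1 and 85 ≡ 1 (mod 4), so (17/85) = +(85/17).
Reduce top mod 17: now compute (0/17).
Top reduces to 0: gcd > 1, so the symbol is 0.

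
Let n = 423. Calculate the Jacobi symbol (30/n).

0

Pull out 2: since 423 ≡ 7 (mod 8), (2/423) = +1.
Reciprocity: 15 ≡ 3 and 423 ≡ 3 (mod 4), so (15/423) = −(423/15).
Reduce top mod 15: now compute (3/15).
Reciprocity: 3 ≡ 3 and 15 ≡ 3 (mod 4), so (3/15) = −(15/3).
Reduce top mod 3: now compute (0/3).
Top reduces to 0: gcd > 1, so the symbol is 0.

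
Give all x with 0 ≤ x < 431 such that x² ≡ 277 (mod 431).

191, 240

Since 431 ≡ 3 (mod 4), a square root of 277 is 277^((431+1)/4) = 277^108 mod 431.
Repeated squaring: 277^2≡11, 277^4≡121, 277^8≡418, 277^16≡169, 277^32≡115, 277^64≡295 (mod 431).
277^108 = 277^(64+32+8+4) ≡ 240 (mod 431).
Check: 240² = 57600 ≡ 277 (mod 431). The two roots are 191 and 240.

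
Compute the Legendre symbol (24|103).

Pull out 2^3: since 103 ≡ 7 (mod 8), (2/103) = +1, so (2/103)^3 = +1.
Reciprocity: 3 ≡ 3 and 103 ≡ 3 (mod 4), so (3/103) = −(103/3).
Reduce top mod 3: now compute (1/3).
Reached (1/3) = 1. Collecting the sign flips along the way, the symbol is -1.

-1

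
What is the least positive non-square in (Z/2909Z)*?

(2/2909) = −1, so 2 is the smallest positive non-residue mod 2909.

2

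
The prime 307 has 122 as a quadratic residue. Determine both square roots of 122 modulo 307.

95, 212

Since 307 ≡ 3 (mod 4), a square root of 122 is 122^((307+1)/4) = 122^77 mod 307.
Repeated squaring: 122^2≡148, 122^4≡107, 122^8≡90, 122^16≡118, 122^32≡109, 122^64≡215 (mod 307).
122^77 = 122^(64+8+4+1) ≡ 212 (mod 307).
Check: 212² = 44944 ≡ 122 (mod 307). The two roots are 95 and 212.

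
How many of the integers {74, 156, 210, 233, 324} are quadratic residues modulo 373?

(74/373) = -1 → non-residue.
(156/373) = +1 → QR.
(210/373) = +1 → QR.
(233/373) = -1 → non-residue.
(324/373) = +1 → QR.
Total quadratic residues among the 5: 3.

3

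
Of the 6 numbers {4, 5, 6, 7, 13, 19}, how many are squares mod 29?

5

(4/29) = +1 → QR.
(5/29) = +1 → QR.
(6/29) = +1 → QR.
(7/29) = +1 → QR.
(13/29) = +1 → QR.
(19/29) = -1 → non-residue.
Total quadratic residues among the 6: 5.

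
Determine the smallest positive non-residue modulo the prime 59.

(2/59) = −1, so 2 is the smallest positive non-residue mod 59.

2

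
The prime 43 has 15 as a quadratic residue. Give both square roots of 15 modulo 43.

Since 43 ≡ 3 (mod 4), a square root of 15 is 15^((43+1)/4) = 15^11 mod 43.
Repeated squaring: 15^2≡10, 15^4≡14, 15^8≡24 (mod 43).
15^11 = 15^(8+2+1) ≡ 31 (mod 43).
Check: 31² = 961 ≡ 15 (mod 43). The two roots are 12 and 31.

12, 31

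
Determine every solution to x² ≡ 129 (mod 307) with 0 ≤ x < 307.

Since 307 ≡ 3 (mod 4), a square root of 129 is 129^((307+1)/4) = 129^77 mod 307.
Repeated squaring: 129^2≡63, 129^4≡285, 129^8≡177, 129^16≡15, 129^32≡225, 129^64≡277 (mod 307).
129^77 = 129^(64+8+4+1) ≡ 71 (mod 307).
Check: 71² = 5041 ≡ 129 (mod 307). The two roots are 71 and 236.

71, 236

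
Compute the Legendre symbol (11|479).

1

Euler's criterion: (11/479) ≡ 11^239 (mod 479).
11^2 ≡ 121 (mod 479)
11^4 ≡ 271 (mod 479)
11^8 ≡ 154 (mod 479)
11^16 ≡ 245 (mod 479)
11^32 ≡ 150 (mod 479)
11^64 ≡ 466 (mod 479)
11^128 ≡ 169 (mod 479)
11^239 = 11^(128+64+32+8+4+2+1) ≡ 1 (mod 479).
Result is 1, so (11/479) = 1.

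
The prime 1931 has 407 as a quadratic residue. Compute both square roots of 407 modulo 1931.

Since 1931 ≡ 3 (mod 4), a square root of 407 is 407^((1931+1)/4) = 407^483 mod 1931.
Repeated squaring: 407^2≡1514, 407^4≡99, 407^8≡146, 407^16≡75, 407^32≡1763, 407^64≡1190, 407^128≡677, 407^256≡682 (mod 1931).
407^483 = 407^(256+128+64+32+2+1) ≡ 1813 (mod 1931).
Check: 1813² = 3286969 ≡ 407 (mod 1931). The two roots are 118 and 1813.

118, 1813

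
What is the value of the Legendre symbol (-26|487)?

1

First reduce: -26 ≡ 461 (mod 487).
Reciprocity: 461 ≡ 1 and 487 ≡ 3 (mod 4), so (461/487) = +(487/461).
Reduce top mod 461: now compute (26/461).
Pull out 2: since 461 ≡ 5 (mod 8), (2/461) = -1.
Reciprocity: 13 ≡ 1 and 461 ≡ 1 (mod 4), so (13/461) = +(461/13).
Reduce top mod 13: now compute (6/13).
Pull out 2: since 13 ≡ 5 (mod 8), (2/13) = -1.
Reciprocity: 3 ≡ 3 and 13 ≡ 1 (mod 4), so (3/13) = +(13/3).
Reduce top mod 3: now compute (1/3).
Reached (1/3) = 1. Collecting the sign flips along the way, the symbol is +1.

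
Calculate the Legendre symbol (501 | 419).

-1

First reduce: 501 ≡ 82 (mod 419).
Pull out 2: since 419 ≡ 3 (mod 8), (2/419) = -1.
Reciprocity: 41 ≡ 1 and 419 ≡ 3 (mod 4), so (41/419) = +(419/41).
Reduce top mod 41: now compute (9/41).
Reciprocity: 9 ≡ 1 and 41 ≡ 1 (mod 4), so (9/41) = +(41/9).
Reduce top mod 9: now compute (5/9).
Reciprocity: 5 ≡ 1 and 9 ≡ 1 (mod 4), so (5/9) = +(9/5).
Reduce top mod 5: now compute (4/5).
Pull out 2^2: since 5 ≡ 5 (mod 8), (2/5) = -1, so (2/5)^2 = +1.
Reached (1/5) = 1. Collecting the sign flips along the way, the symbol is -1.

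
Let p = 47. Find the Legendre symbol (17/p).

Euler's criterion: (17/47) ≡ 17^23 (mod 47).
17^2 ≡ 7 (mod 47)
17^4 ≡ 2 (mod 47)
17^8 ≡ 4 (mod 47)
17^16 ≡ 16 (mod 47)
17^23 = 17^(16+4+2+1) ≡ 1 (mod 47).
Result is 1, so (17/47) = 1.

1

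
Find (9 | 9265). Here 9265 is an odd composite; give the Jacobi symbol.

Reciprocity: 9 ≡ 1 and 9265 ≡ 1 (mod 4), so (9/9265) = +(9265/9).
Reduce top mod 9: now compute (4/9).
Pull out 2^2: since 9 ≡ 1 (mod 8), (2/9) = +1, so (2/9)^2 = +1.
Reached (1/9) = 1. Collecting the sign flips along the way, the symbol is +1.

1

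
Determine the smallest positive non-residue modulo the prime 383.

(2/383) = +1, so 2 is a residue.
(3/383) = +1, so 3 is a residue.
(4/383) = +1, so 4 is a residue.
(5/383) = −1, so 5 is the smallest positive non-residue mod 383.

5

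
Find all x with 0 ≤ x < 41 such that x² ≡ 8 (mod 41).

41 ≡ 1 (mod 4), so we find a root by search.
Trying successive values, 7² = 49 ≡ 8 (mod 41). The other root is 41 − 7 = 34.

7, 34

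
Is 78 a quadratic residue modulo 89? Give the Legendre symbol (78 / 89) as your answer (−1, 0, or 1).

1

Pull out 2: since 89 ≡ 1 (mod 8), (2/89) = +1.
Reciprocity: 39 ≡ 3 and 89 ≡ 1 (mod 4), so (39/89) = +(89/39).
Reduce top mod 39: now compute (11/39).
Reciprocity: 11 ≡ 3 and 39 ≡ 3 (mod 4), so (11/39) = −(39/11).
Reduce top mod 11: now compute (6/11).
Pull out 2: since 11 ≡ 3 (mod 8), (2/11) = -1.
Reciprocity: 3 ≡ 3 and 11 ≡ 3 (mod 4), so (3/11) = −(11/3).
Reduce top mod 3: now compute (2/3).
Pull out 2: since 3 ≡ 3 (mod 8), (2/3) = -1.
Reached (1/3) = 1. Collecting the sign flips along the way, the symbol is +1.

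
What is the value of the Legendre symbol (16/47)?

1

Pull out 2^4: since 47 ≡ 7 (mod 8), (2/47) = +1, so (2/47)^4 = +1.
Reached (1/47) = 1. Collecting the sign flips along the way, the symbol is +1.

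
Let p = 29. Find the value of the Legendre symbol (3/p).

Reciprocity: 3 ≡ 3 and 29 ≡ 1 (mod 4), so (3/29) = +(29/3).
Reduce top mod 3: now compute (2/3).
Pull out 2: since 3 ≡ 3 (mod 8), (2/3) = -1.
Reached (1/3) = 1. Collecting the sign flips along the way, the symbol is -1.

-1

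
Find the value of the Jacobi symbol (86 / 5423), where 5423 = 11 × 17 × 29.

Pull out 2: since 5423 ≡ 7 (mod 8), (2/5423) = +1.
Reciprocity: 43 ≡ 3 and 5423 ≡ 3 (mod 4), so (43/5423) = −(5423/43).
Reduce top mod 43: now compute (5/43).
Reciprocity: 5 ≡ 1 and 43 ≡ 3 (mod 4), so (5/43) = +(43/5).
Reduce top mod 5: now compute (3/5).
Reciprocity: 3 ≡ 3 and 5 ≡ 1 (mod 4), so (3/5) = +(5/3).
Reduce top mod 3: now compute (2/3).
Pull out 2: since 3 ≡ 3 (mod 8), (2/3) = -1.
Reached (1/3) = 1. Collecting the sign flips along the way, the symbol is +1.

1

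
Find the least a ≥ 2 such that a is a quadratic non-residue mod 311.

(2/311) = +1, so 2 is a residue.
(3/311) = +1, so 3 is a residue.
(4/311) = +1, so 4 is a residue.
(5/311) = +1, so 5 is a residue.
(6/311) = +1, so 6 is a residue.
(7/311) = +1, so 7 is a residue.
(8/311) = +1, so 8 is a residue.
(9/311) = +1, so 9 is a residue.
(10/311) = +1, so 10 is a residue.
(11/311) = −1, so 11 is the smallest positive non-residue mod 311.

11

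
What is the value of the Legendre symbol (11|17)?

-1

Euler's criterion: (11/17) ≡ 11^8 (mod 17).
11^2 ≡ 2 (mod 17)
11^4 ≡ 4 (mod 17)
11^8 ≡ 16 (mod 17)
11^8 = 11^(8) ≡ 16 (mod 17).
Result is 16 ≡ −1, so (11/17) = −1.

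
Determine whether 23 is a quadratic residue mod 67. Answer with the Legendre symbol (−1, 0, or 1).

Reciprocity: 23 ≡ 3 and 67 ≡ 3 (mod 4), so (23/67) = −(67/23).
Reduce top mod 23: now compute (21/23).
Reciprocity: 21 ≡ 1 and 23 ≡ 3 (mod 4), so (21/23) = +(23/21).
Reduce top mod 21: now compute (2/21).
Pull out 2: since 21 ≡ 5 (mod 8), (2/21) = -1.
Reached (1/21) = 1. Collecting the sign flips along the way, the symbol is +1.

1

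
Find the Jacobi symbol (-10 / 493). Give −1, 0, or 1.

1

First reduce: -10 ≡ 483 (mod 493).
Reciprocity: 483 ≡ 3 and 493 ≡ 1 (mod 4), so (483/493) = +(493/483).
Reduce top mod 483: now compute (10/483).
Pull out 2: since 483 ≡ 3 (mod 8), (2/483) = -1.
Reciprocity: 5 ≡ 1 and 483 ≡ 3 (mod 4), so (5/483) = +(483/5).
Reduce top mod 5: now compute (3/5).
Reciprocity: 3 ≡ 3 and 5 ≡ 1 (mod 4), so (3/5) = +(5/3).
Reduce top mod 3: now compute (2/3).
Pull out 2: since 3 ≡ 3 (mod 8), (2/3) = -1.
Reached (1/3) = 1. Collecting the sign flips along the way, the symbol is +1.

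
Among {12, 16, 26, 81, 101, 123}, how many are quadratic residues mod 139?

(12/139) = -1 → non-residue.
(16/139) = +1 → QR.
(26/139) = -1 → non-residue.
(81/139) = +1 → QR.
(101/139) = -1 → non-residue.
(123/139) = -1 → non-residue.
Total quadratic residues among the 6: 2.

2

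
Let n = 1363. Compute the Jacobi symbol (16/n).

Pull out 2^4: since 1363 ≡ 3 (mod 8), (2/1363) = -1, so (2/1363)^4 = +1.
Reached (1/1363) = 1. Collecting the sign flips along the way, the symbol is +1.

1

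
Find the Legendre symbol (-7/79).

1

Euler's criterion: (-7/79) ≡ 72^39 (mod 79).
72^2 ≡ 49 (mod 79)
72^4 ≡ 31 (mod 79)
72^8 ≡ 13 (mod 79)
72^16 ≡ 11 (mod 79)
72^32 ≡ 42 (mod 79)
72^39 = 72^(32+4+2+1) ≡ 1 (mod 79).
Result is 1, so (-7/79) = 1.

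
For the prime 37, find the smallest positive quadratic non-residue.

(2/37) = −1, so 2 is the smallest positive non-residue mod 37.

2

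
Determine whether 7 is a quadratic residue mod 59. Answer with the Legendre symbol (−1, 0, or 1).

1

Reciprocity: 7 ≡ 3 and 59 ≡ 3 (mod 4), so (7/59) = −(59/7).
Reduce top mod 7: now compute (3/7).
Reciprocity: 3 ≡ 3 and 7 ≡ 3 (mod 4), so (3/7) = −(7/3).
Reduce top mod 3: now compute (1/3).
Reached (1/3) = 1. Collecting the sign flips along the way, the symbol is +1.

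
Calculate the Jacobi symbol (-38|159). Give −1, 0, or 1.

First reduce: -38 ≡ 121 (mod 159).
Reciprocity: 121 ≡ 1 and 159 ≡ 3 (mod 4), so (121/159) = +(159/121).
Reduce top mod 121: now compute (38/121).
Pull out 2: since 121 ≡ 1 (mod 8), (2/121) = +1.
Reciprocity: 19 ≡ 3 and 121 ≡ 1 (mod 4), so (19/121) = +(121/19).
Reduce top mod 19: now compute (7/19).
Reciprocity: 7 ≡ 3 and 19 ≡ 3 (mod 4), so (7/19) = −(19/7).
Reduce top mod 7: now compute (5/7).
Reciprocity: 5 ≡ 1 and 7 ≡ 3 (mod 4), so (5/7) = +(7/5).
Reduce top mod 5: now compute (2/5).
Pull out 2: since 5 ≡ 5 (mod 8), (2/5) = -1.
Reached (1/5) = 1. Collecting the sign flips along the way, the symbol is +1.

1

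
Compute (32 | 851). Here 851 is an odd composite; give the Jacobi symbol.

-1

Pull out 2^5: since 851 ≡ 3 (mod 8), (2/851) = -1, so (2/851)^5 = -1.
Reached (1/851) = 1. Collecting the sign flips along the way, the symbol is -1.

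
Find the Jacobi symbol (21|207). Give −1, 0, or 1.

0

Reciprocity: 21 ≡ 1 and 207 ≡ 3 (mod 4), so (21/207) = +(207/21).
Reduce top mod 21: now compute (18/21).
Pull out 2: since 21 ≡ 5 (mod 8), (2/21) = -1.
Reciprocity: 9 ≡ 1 and 21 ≡ 1 (mod 4), so (9/21) = +(21/9).
Reduce top mod 9: now compute (3/9).
Reciprocity: 3 ≡ 3 and 9 ≡ 1 (mod 4), so (3/9) = +(9/3).
Reduce top mod 3: now compute (0/3).
Top reduces to 0: gcd > 1, so the symbol is 0.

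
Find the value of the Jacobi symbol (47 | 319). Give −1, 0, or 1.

-1

Reciprocity: 47 ≡ 3 and 319 ≡ 3 (mod 4), so (47/319) = −(319/47).
Reduce top mod 47: now compute (37/47).
Reciprocity: 37 ≡ 1 and 47 ≡ 3 (mod 4), so (37/47) = +(47/37).
Reduce top mod 37: now compute (10/37).
Pull out 2: since 37 ≡ 5 (mod 8), (2/37) = -1.
Reciprocity: 5 ≡ 1 and 37 ≡ 1 (mod 4), so (5/37) = +(37/5).
Reduce top mod 5: now compute (2/5).
Pull out 2: since 5 ≡ 5 (mod 8), (2/5) = -1.
Reached (1/5) = 1. Collecting the sign flips along the way, the symbol is -1.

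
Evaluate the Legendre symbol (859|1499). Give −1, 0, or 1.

1

Reciprocity: 859 ≡ 3 and 1499 ≡ 3 (mod 4), so (859/1499) = −(1499/859).
Reduce top mod 859: now compute (640/859).
Pull out 2^7: since 859 ≡ 3 (mod 8), (2/859) = -1, so (2/859)^7 = -1.
Reciprocity: 5 ≡ 1 and 859 ≡ 3 (mod 4), so (5/859) = +(859/5).
Reduce top mod 5: now compute (4/5).
Pull out 2^2: since 5 ≡ 5 (mod 8), (2/5) = -1, so (2/5)^2 = +1.
Reached (1/5) = 1. Collecting the sign flips along the way, the symbol is +1.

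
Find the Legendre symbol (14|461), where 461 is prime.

1

Pull out 2: since 461 ≡ 5 (mod 8), (2/461) = -1.
Reciprocity: 7 ≡ 3 and 461 ≡ 1 (mod 4), so (7/461) = +(461/7).
Reduce top mod 7: now compute (6/7).
Pull out 2: since 7 ≡ 7 (mod 8), (2/7) = +1.
Reciprocity: 3 ≡ 3 and 7 ≡ 3 (mod 4), so (3/7) = −(7/3).
Reduce top mod 3: now compute (1/3).
Reached (1/3) = 1. Collecting the sign flips along the way, the symbol is +1.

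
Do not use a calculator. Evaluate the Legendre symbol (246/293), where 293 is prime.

-1

Pull out 2: since 293 ≡ 5 (mod 8), (2/293) = -1.
Reciprocity: 123 ≡ 3 and 293 ≡ 1 (mod 4), so (123/293) = +(293/123).
Reduce top mod 123: now compute (47/123).
Reciprocity: 47 ≡ 3 and 123 ≡ 3 (mod 4), so (47/123) = −(123/47).
Reduce top mod 47: now compute (29/47).
Reciprocity: 29 ≡ 1 and 47 ≡ 3 (mod 4), so (29/47) = +(47/29).
Reduce top mod 29: now compute (18/29).
Pull out 2: since 29 ≡ 5 (mod 8), (2/29) = -1.
Reciprocity: 9 ≡ 1 and 29 ≡ 1 (mod 4), so (9/29) = +(29/9).
Reduce top mod 9: now compute (2/9).
Pull out 2: since 9 ≡ 1 (mod 8), (2/9) = +1.
Reached (1/9) = 1. Collecting the sign flips along the way, the symbol is -1.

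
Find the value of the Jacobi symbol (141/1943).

Reciprocity: 141 ≡ 1 and 1943 ≡ 3 (mod 4), so (141/1943) = +(1943/141).
Reduce top mod 141: now compute (110/141).
Pull out 2: since 141 ≡ 5 (mod 8), (2/141) = -1.
Reciprocity: 55 ≡ 3 and 141 ≡ 1 (mod 4), so (55/141) = +(141/55).
Reduce top mod 55: now compute (31/55).
Reciprocity: 31 ≡ 3 and 55 ≡ 3 (mod 4), so (31/55) = −(55/31).
Reduce top mod 31: now compute (24/31).
Pull out 2^3: since 31 ≡ 7 (mod 8), (2/31) = +1, so (2/31)^3 = +1.
Reciprocity: 3 ≡ 3 and 31 ≡ 3 (mod 4), so (3/31) = −(31/3).
Reduce top mod 3: now compute (1/3).
Reached (1/3) = 1. Collecting the sign flips along the way, the symbol is -1.

-1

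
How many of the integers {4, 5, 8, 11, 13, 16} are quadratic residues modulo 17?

4

(4/17) = +1 → QR.
(5/17) = -1 → non-residue.
(8/17) = +1 → QR.
(11/17) = -1 → non-residue.
(13/17) = +1 → QR.
(16/17) = +1 → QR.
Total quadratic residues among the 6: 4.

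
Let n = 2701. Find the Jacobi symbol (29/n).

Reciprocity: 29 ≡ 1 and 2701 ≡ 1 (mod 4), so (29/2701) = +(2701/29).
Reduce top mod 29: now compute (4/29).
Pull out 2^2: since 29 ≡ 5 (mod 8), (2/29) = -1, so (2/29)^2 = +1.
Reached (1/29) = 1. Collecting the sign flips along the way, the symbol is +1.

1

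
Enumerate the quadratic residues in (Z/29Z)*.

Square k = 1,…,14 (k and 29−k give the same square):
1²=1, 2²=4, 3²=9, 4²=16, 5²=25, 6²≡7, 7²≡20, 8²≡6, 9²≡23, 10²≡13, 11²≡5, 12²≡28, 13²≡24, 14²≡22 (mod 29).
So the quadratic residues mod 29 are {1, 4, 5, 6, 7, 9, 13, 16, 20, 22, 23, 24, 25, 28}.

1, 4, 5, 6, 7, 9, 13, 16, 20, 22, 23, 24, 25, 28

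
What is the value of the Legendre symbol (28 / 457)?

Pull out 2^2: since 457 ≡ 1 (mod 8), (2/457) = +1, so (2/457)^2 = +1.
Reciprocity: 7 ≡ 3 and 457 ≡ 1 (mod 4), so (7/457) = +(457/7).
Reduce top mod 7: now compute (2/7).
Pull out 2: since 7 ≡ 7 (mod 8), (2/7) = +1.
Reached (1/7) = 1. Collecting the sign flips along the way, the symbol is +1.

1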